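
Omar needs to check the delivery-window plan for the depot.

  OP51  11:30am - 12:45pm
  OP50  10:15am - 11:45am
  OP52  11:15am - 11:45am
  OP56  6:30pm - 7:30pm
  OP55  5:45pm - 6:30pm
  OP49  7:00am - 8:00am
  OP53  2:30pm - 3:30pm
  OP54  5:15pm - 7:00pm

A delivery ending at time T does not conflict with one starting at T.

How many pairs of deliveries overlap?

Sorted by start: OP49, OP50, OP52, OP51, OP53, OP54, OP55, OP56.
OP50 starts after OP49 ends — done with OP49.
OP52 starts before OP50 ends → OP50 and OP52 overlap.
OP51 starts before OP50 ends → OP50 and OP51 overlap.
OP53 starts after OP50 ends — done with OP50.
OP51 starts before OP52 ends → OP52 and OP51 overlap.
OP53 starts after OP52 ends — done with OP52.
OP53 starts after OP51 ends — done with OP51.
OP54 starts after OP53 ends — done with OP53.
OP55 starts before OP54 ends → OP54 and OP55 overlap.
OP56 starts before OP54 ends → OP54 and OP56 overlap.
OP56 starts exactly when OP55 ends (back-to-back, no overlap).
Overlapping pairs: OP50 & OP51, OP50 & OP52, OP51 & OP52, OP54 & OP55, OP54 & OP56 — 5 in total.

5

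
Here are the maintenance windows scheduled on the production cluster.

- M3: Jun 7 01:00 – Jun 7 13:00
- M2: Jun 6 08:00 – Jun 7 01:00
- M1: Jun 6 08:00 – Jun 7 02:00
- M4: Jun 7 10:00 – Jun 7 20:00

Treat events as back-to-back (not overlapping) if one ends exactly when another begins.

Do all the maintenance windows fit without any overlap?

No

Sorted by start: M1, M2, M3, M4.
M2 starts before M1 ends → M1 and M2 overlap.
That's a conflict, so the schedule is not conflict-free.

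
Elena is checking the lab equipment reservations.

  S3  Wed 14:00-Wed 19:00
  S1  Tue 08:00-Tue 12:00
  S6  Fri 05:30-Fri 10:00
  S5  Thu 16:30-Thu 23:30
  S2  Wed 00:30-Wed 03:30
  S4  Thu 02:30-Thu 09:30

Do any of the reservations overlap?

Sorted by start: S1, S2, S3, S4, S5, S6.
S2 starts after S1 ends, so nothing later overlaps S1 either.
S3 starts after S2 ends, so nothing later overlaps S2 either.
S4 starts after S3 ends, so nothing later overlaps S3 either.
S5 starts after S4 ends, so nothing later overlaps S4 either.
S6 starts after S5 ends.
Every pair is clear; the schedule has no overlaps.

No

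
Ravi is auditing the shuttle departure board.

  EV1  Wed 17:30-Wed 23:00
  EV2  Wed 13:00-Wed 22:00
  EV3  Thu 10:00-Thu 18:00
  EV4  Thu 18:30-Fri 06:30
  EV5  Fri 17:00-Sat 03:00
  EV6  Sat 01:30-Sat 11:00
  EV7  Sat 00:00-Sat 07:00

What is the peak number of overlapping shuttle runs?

Sort all start/end points and keep a running count:
Wed 13:00 start EV2 → 1
Wed 17:30 start EV1 → 2
Wed 22:00 end EV2 → 1
Wed 23:00 end EV1 → 0
Thu 10:00 start EV3 → 1
Thu 18:00 end EV3 → 0
Thu 18:30 start EV4 → 1
Fri 06:30 end EV4 → 0
Fri 17:00 start EV5 → 1
Sat 00:00 start EV7 → 2
Sat 01:30 start EV6 → 3
Sat 03:00 end EV5 → 2
Sat 07:00 end EV7 → 1
Sat 11:00 end EV6 → 0
Peak is 3, at Sat 01:30 (EV5, EV6, EV7).

3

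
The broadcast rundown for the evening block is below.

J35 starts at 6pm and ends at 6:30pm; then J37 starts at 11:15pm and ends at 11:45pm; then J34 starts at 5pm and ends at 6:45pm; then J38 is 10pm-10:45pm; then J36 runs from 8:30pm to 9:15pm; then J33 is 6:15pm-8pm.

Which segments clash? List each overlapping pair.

Check each pair: they overlap iff neither finishes before the other starts.
Sorted by start: J34, J35, J33, J36, J38, J37.
J35 starts before J34 ends → J34 and J35 overlap.
J33 starts before J34 ends → J34 and J33 overlap.
J36 starts after J34 ends — done with J34.
J33 starts before J35 ends → J35 and J33 overlap.
J36 starts after J35 ends — done with J35.
J36 starts after J33 ends — done with J33.
J38 starts after J36 ends — done with J36.
J37 starts after J38 ends.

J33 & J34, J33 & J35, J34 & J35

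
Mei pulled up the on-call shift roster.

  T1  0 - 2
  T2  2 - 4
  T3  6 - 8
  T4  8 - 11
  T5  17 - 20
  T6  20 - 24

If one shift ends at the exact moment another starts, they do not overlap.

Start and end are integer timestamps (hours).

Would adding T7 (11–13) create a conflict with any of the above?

T1: ends 2 at or before T7 starts 11 → clear.
T2: ends 4 at or before T7 starts 11 → clear.
T3: ends 8 at or before T7 starts 11 → clear.
T4: ends 11 at or before T7 starts 11 → clear.
T5: starts 17 at or after T7 ends 13 → clear.
T6: starts 20 at or after T7 ends 13 → clear.

No — it doesn't clash with anything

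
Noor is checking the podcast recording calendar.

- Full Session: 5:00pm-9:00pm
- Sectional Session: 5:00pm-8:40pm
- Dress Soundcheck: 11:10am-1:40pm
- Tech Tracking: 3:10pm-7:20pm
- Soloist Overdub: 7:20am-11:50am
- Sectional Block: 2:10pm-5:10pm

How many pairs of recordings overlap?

Check each pair: they overlap iff neither finishes before the other starts.
Sorted by start: Soloist Overdub, Dress Soundcheck, Sectional Block, Tech Tracking, Full Session, Sectional Session.
Dress Soundcheck starts before Soloist Overdub ends → Soloist Overdub and Dress Soundcheck overlap.
Sectional Block starts after Soloist Overdub ends — done with Soloist Overdub.
Sectional Block starts after Dress Soundcheck ends — done with Dress Soundcheck.
Tech Tracking starts before Sectional Block ends → Sectional Block and Tech Tracking overlap.
Full Session starts before Sectional Block ends → Sectional Block and Full Session overlap.
Sectional Session starts before Sectional Block ends → Sectional Block and Sectional Session overlap.
Full Session starts before Tech Tracking ends → Tech Tracking and Full Session overlap.
Sectional Session starts before Tech Tracking ends → Tech Tracking and Sectional Session overlap.
Sectional Session starts before Full Session ends → Full Session and Sectional Session overlap.
Overlapping pairs: Dress Soundcheck & Soloist Overdub, Full Session & Sectional Block, Full Session & Sectional Session, Full Session & Tech Tracking, Sectional Block & Sectional Session, Sectional Block & Tech Tracking, Sectional Session & Tech Tracking — 7 in total.

7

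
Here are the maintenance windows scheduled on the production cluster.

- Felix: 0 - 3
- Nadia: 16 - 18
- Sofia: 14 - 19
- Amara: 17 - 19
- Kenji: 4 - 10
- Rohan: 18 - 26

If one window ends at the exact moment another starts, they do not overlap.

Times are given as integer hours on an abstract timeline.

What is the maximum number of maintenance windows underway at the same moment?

Sweep the timeline, counting +1 at each start and −1 at each end (ends before starts at a tie):
0 start Felix → 1
3 end Felix → 0
4 start Kenji → 1
10 end Kenji → 0
14 start Sofia → 1
16 start Nadia → 2
17 start Amara → 3
18 end Nadia → 2
18 start Rohan → 3
19 end Amara → 2
19 end Sofia → 1
26 end Rohan → 0
Peak is 3, at 17 (Amara, Nadia, Sofia).

3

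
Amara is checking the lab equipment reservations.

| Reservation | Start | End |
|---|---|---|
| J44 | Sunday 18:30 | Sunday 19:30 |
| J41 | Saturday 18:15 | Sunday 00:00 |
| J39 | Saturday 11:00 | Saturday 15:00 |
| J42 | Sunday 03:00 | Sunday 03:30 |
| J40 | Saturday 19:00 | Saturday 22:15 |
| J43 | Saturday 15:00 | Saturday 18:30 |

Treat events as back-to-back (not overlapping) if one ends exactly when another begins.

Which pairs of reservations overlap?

Sorted by start: J39, J43, J41, J40, J42, J44.
J43 starts exactly when J39 ends (back-to-back, no overlap), so nothing later overlaps J39 either.
J41 starts before J43 ends → J43 and J41 overlap.
J40 starts after J43 ends, so nothing later overlaps J43 either.
J40 starts before J41 ends → J41 and J40 overlap.
J42 starts after J41 ends, so nothing later overlaps J41 either.
J42 starts after J40 ends, so nothing later overlaps J40 either.
J44 starts after J42 ends.

J40 & J41, J41 & J43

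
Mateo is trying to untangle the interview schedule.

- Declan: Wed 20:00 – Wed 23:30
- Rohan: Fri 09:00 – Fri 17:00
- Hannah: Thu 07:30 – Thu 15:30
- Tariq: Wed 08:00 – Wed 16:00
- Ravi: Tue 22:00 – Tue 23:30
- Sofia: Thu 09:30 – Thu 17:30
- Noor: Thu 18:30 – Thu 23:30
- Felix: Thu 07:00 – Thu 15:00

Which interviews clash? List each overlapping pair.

Sorted by start: Ravi, Tariq, Declan, Felix, Hannah, Sofia, Noor, Rohan.
Tariq starts after Ravi ends — done with Ravi.
Declan starts after Tariq ends — done with Tariq.
Felix starts after Declan ends — done with Declan.
Hannah starts before Felix ends → Felix and Hannah overlap.
Sofia starts before Felix ends → Felix and Sofia overlap.
Noor starts after Felix ends — done with Felix.
Sofia starts before Hannah ends → Hannah and Sofia overlap.
Noor starts after Hannah ends — done with Hannah.
Noor starts after Sofia ends — done with Sofia.
Rohan starts after Noor ends.

Felix & Hannah, Felix & Sofia, Hannah & Sofia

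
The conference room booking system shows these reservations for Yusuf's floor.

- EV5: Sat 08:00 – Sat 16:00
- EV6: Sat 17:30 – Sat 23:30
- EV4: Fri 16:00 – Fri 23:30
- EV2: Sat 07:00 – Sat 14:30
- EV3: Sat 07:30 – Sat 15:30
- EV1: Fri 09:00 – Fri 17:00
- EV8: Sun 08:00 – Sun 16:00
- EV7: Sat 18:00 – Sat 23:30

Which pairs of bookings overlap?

Sorted by start: EV1, EV4, EV2, EV3, EV5, EV6, EV7, EV8.
EV4 starts before EV1 ends → EV1 and EV4 overlap.
EV2 starts after EV1 ends — done with EV1.
EV2 starts after EV4 ends — done with EV4.
EV3 starts before EV2 ends → EV2 and EV3 overlap.
EV5 starts before EV2 ends → EV2 and EV5 overlap.
EV6 starts after EV2 ends — done with EV2.
EV5 starts before EV3 ends → EV3 and EV5 overlap.
EV6 starts after EV3 ends — done with EV3.
EV6 starts after EV5 ends — done with EV5.
EV7 starts before EV6 ends → EV6 and EV7 overlap.
EV8 starts after EV6 ends.
EV8 starts after EV7 ends.

EV1 & EV4, EV2 & EV3, EV2 & EV5, EV3 & EV5, EV6 & EV7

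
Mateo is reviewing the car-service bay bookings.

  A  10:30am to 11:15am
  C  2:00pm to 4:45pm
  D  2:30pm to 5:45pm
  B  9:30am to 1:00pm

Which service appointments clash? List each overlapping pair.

Sorted by start: B, A, C, D.
A starts before B ends → B and A overlap.
C starts after B ends, so B has no further overlaps.
C starts after A ends, so A has no further overlaps.
D starts before C ends → C and D overlap.

A & B, C & D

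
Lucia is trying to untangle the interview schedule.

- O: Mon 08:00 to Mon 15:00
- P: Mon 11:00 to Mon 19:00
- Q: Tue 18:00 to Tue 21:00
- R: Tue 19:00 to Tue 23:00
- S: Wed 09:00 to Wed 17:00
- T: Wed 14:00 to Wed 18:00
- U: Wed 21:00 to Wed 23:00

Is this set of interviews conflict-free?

No

Sorted by start: O, P, Q, R, S, T, U.
P starts before O ends → O and P overlap.
That's a conflict, so the schedule is not conflict-free.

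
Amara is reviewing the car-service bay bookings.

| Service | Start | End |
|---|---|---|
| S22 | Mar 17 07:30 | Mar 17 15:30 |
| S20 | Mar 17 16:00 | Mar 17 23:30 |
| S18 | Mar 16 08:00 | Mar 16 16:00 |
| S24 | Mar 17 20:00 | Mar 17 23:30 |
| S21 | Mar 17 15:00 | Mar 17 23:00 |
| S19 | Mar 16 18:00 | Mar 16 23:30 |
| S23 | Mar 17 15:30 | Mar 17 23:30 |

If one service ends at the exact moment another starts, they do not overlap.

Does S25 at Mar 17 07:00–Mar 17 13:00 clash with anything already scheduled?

Yes — it overlaps S22

S18: ends Mar 16 16:00 at or before S25 starts Mar 17 07:00 → clear.
S19: ends Mar 16 23:30 at or before S25 starts Mar 17 07:00 → clear.
S22: starts Mar 17 07:30 before S25 ends Mar 17 13:00, and ends Mar 17 15:30 after S25 starts Mar 17 07:00 → overlap.
S21: starts Mar 17 15:00 at or after S25 ends Mar 17 13:00 → clear.
S23: starts Mar 17 15:30 at or after S25 ends Mar 17 13:00 → clear.
S20: starts Mar 17 16:00 at or after S25 ends Mar 17 13:00 → clear.
S24: starts Mar 17 20:00 at or after S25 ends Mar 17 13:00 → clear.
S25 overlaps S22.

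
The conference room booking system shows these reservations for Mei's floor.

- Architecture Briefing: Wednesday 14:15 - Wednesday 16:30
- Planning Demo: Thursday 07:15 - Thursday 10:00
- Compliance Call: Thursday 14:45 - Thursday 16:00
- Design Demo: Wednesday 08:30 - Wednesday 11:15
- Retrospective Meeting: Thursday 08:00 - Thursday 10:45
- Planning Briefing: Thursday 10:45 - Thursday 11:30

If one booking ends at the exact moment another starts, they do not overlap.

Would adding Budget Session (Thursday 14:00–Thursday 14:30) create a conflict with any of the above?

Design Demo: ends Wednesday 11:15 at or before Budget Session starts Thursday 14:00 → clear.
Architecture Briefing: ends Wednesday 16:30 at or before Budget Session starts Thursday 14:00 → clear.
Planning Demo: ends Thursday 10:00 at or before Budget Session starts Thursday 14:00 → clear.
Retrospective Meeting: ends Thursday 10:45 at or before Budget Session starts Thursday 14:00 → clear.
Planning Briefing: ends Thursday 11:30 at or before Budget Session starts Thursday 14:00 → clear.
Compliance Call: starts Thursday 14:45 at or after Budget Session ends Thursday 14:30 → clear.

No — it doesn't clash with anything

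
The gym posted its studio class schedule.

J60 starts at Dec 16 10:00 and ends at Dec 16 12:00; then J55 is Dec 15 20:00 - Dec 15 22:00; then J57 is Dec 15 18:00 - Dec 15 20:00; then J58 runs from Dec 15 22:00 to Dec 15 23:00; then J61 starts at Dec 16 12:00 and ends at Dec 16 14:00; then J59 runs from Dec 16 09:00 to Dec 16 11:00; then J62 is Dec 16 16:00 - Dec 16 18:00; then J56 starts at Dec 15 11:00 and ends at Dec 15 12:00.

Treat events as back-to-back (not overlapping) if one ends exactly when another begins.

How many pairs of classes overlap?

1

Sorted by start: J56, J57, J55, J58, J59, J60, J61, J62.
J57 starts after J56 ends, so nothing later overlaps J56 either.
J55 starts exactly when J57 ends (back-to-back, no overlap), so nothing later overlaps J57 either.
J58 starts exactly when J55 ends (back-to-back, no overlap), so nothing later overlaps J55 either.
J59 starts after J58 ends, so nothing later overlaps J58 either.
J60 starts before J59 ends → J59 and J60 overlap.
J61 starts after J59 ends, so nothing later overlaps J59 either.
J61 starts exactly when J60 ends (back-to-back, no overlap), so nothing later overlaps J60 either.
J62 starts after J61 ends.
Overlapping pairs: J59 & J60 — 1 in total.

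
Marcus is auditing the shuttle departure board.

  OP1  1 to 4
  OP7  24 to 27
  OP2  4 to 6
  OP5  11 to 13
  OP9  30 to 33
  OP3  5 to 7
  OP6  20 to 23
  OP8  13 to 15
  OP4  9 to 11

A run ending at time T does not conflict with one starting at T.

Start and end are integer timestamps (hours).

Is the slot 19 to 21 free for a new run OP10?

No — it overlaps OP6

OP1: ends 4 at or before OP10 starts 19 → clear.
OP2: ends 6 at or before OP10 starts 19 → clear.
OP3: ends 7 at or before OP10 starts 19 → clear.
OP4: ends 11 at or before OP10 starts 19 → clear.
OP5: ends 13 at or before OP10 starts 19 → clear.
OP8: ends 15 at or before OP10 starts 19 → clear.
OP6: starts 20 before OP10 ends 21, and ends 23 after OP10 starts 19 → overlap.
OP7: starts 24 at or after OP10 ends 21 → clear.
OP9: starts 30 at or after OP10 ends 21 → clear.
OP10 overlaps OP6.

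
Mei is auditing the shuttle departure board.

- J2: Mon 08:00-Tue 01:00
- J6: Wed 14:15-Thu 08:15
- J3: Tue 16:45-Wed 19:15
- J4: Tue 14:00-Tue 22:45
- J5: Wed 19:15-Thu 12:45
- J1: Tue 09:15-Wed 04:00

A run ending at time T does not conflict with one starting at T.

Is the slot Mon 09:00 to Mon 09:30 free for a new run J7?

J2: starts Mon 08:00 before J7 ends Mon 09:30, and ends Tue 01:00 after J7 starts Mon 09:00 → overlap.
J1: starts Tue 09:15 at or after J7 ends Mon 09:30 → clear.
J4: starts Tue 14:00 at or after J7 ends Mon 09:30 → clear.
J3: starts Tue 16:45 at or after J7 ends Mon 09:30 → clear.
J6: starts Wed 14:15 at or after J7 ends Mon 09:30 → clear.
J5: starts Wed 19:15 at or after J7 ends Mon 09:30 → clear.
J7 overlaps J2.

No — it overlaps J2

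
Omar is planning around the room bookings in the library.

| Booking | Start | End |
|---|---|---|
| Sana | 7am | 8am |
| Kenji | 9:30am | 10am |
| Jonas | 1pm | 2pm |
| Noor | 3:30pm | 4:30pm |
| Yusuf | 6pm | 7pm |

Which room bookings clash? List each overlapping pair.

no conflicts

Sorted by start: Sana, Kenji, Jonas, Noor, Yusuf.
Kenji starts after Sana ends, so nothing later overlaps Sana either.
Jonas starts after Kenji ends, so nothing later overlaps Kenji either.
Noor starts after Jonas ends, so nothing later overlaps Jonas either.
Yusuf starts after Noor ends.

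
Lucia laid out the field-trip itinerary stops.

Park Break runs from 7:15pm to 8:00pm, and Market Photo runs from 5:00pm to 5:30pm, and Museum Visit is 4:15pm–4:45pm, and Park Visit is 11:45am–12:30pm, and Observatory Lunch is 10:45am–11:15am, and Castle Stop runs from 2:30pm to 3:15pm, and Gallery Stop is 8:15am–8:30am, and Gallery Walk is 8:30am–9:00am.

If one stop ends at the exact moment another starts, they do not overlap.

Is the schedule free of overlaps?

Sorted by start: Gallery Stop, Gallery Walk, Observatory Lunch, Park Visit, Castle Stop, Museum Visit, Market Photo, Park Break.
Gallery Walk starts exactly when Gallery Stop ends (back-to-back, no overlap), so Gallery Stop has no further overlaps.
Observatory Lunch starts after Gallery Walk ends, so Gallery Walk has no further overlaps.
Park Visit starts after Observatory Lunch ends, so Observatory Lunch has no further overlaps.
Castle Stop starts after Park Visit ends, so Park Visit has no further overlaps.
Museum Visit starts after Castle Stop ends, so Castle Stop has no further overlaps.
Market Photo starts after Museum Visit ends, so Museum Visit has no further overlaps.
Park Break starts after Market Photo ends.
Every pair is clear; the schedule has no overlaps.

Yes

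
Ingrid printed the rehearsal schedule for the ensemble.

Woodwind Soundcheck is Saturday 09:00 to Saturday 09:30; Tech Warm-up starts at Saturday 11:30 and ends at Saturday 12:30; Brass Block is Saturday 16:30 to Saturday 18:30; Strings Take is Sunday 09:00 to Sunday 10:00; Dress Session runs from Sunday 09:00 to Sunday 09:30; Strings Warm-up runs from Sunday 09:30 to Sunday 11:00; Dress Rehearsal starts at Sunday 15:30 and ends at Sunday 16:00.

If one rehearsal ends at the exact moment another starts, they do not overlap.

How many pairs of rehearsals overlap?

2

Check each pair: they overlap iff neither finishes before the other starts.
Sorted by start: Woodwind Soundcheck, Tech Warm-up, Brass Block, Strings Take, Dress Session, Strings Warm-up, Dress Rehearsal.
Tech Warm-up starts after Woodwind Soundcheck ends, so nothing later overlaps Woodwind Soundcheck either.
Brass Block starts after Tech Warm-up ends, so nothing later overlaps Tech Warm-up either.
Strings Take starts after Brass Block ends, so nothing later overlaps Brass Block either.
Dress Session starts before Strings Take ends → Strings Take and Dress Session overlap.
Strings Warm-up starts before Strings Take ends → Strings Take and Strings Warm-up overlap.
Dress Rehearsal starts after Strings Take ends.
Strings Warm-up starts exactly when Dress Session ends (back-to-back, no overlap), so nothing later overlaps Dress Session either.
Dress Rehearsal starts after Strings Warm-up ends.
Overlapping pairs: Dress Session & Strings Take, Strings Take & Strings Warm-up — 2 in total.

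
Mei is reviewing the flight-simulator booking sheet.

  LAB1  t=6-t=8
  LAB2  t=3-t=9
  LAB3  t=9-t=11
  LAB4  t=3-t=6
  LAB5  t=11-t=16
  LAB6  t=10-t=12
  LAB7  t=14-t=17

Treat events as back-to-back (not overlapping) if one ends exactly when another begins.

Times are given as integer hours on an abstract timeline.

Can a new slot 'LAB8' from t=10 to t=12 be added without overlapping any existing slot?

No — it overlaps LAB3, LAB5, LAB6

LAB2: ends t=9 at or before LAB8 starts t=10 → clear.
LAB4: ends t=6 at or before LAB8 starts t=10 → clear.
LAB1: ends t=8 at or before LAB8 starts t=10 → clear.
LAB3: starts t=9 before LAB8 ends t=12, and ends t=11 after LAB8 starts t=10 → overlap.
LAB6: starts t=10 before LAB8 ends t=12, and ends t=12 after LAB8 starts t=10 → overlap.
LAB5: starts t=11 before LAB8 ends t=12, and ends t=16 after LAB8 starts t=10 → overlap.
LAB7: starts t=14 at or after LAB8 ends t=12 → clear.
LAB8 overlaps LAB3, LAB5, LAB6.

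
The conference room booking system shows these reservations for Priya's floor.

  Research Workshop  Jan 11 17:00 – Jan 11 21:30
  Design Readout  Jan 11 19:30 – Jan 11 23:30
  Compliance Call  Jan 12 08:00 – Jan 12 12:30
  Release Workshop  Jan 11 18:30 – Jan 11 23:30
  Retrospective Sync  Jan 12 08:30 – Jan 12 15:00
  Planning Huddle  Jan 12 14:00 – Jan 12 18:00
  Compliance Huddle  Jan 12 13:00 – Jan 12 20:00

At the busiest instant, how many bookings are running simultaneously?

3

Sort all start/end points and keep a running count:
Jan 11 17:00 start Research Workshop → 1
Jan 11 18:30 start Release Workshop → 2
Jan 11 19:30 start Design Readout → 3
Jan 11 21:30 end Research Workshop → 2
Jan 11 23:30 end Design Readout → 1
Jan 11 23:30 end Release Workshop → 0
Jan 12 08:00 start Compliance Call → 1
Jan 12 08:30 start Retrospective Sync → 2
Jan 12 12:30 end Compliance Call → 1
Jan 12 13:00 start Compliance Huddle → 2
Jan 12 14:00 start Planning Huddle → 3
Jan 12 15:00 end Retrospective Sync → 2
Jan 12 18:00 end Planning Huddle → 1
Jan 12 20:00 end Compliance Huddle → 0
Peak is 3, at Jan 11 19:30 (Design Readout, Release Workshop, Research Workshop).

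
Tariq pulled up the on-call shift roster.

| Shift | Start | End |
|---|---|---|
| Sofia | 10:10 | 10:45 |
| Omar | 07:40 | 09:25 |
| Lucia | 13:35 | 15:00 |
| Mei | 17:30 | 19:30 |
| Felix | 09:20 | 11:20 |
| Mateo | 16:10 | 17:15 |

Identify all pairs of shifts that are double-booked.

Two intervals overlap when each starts before the other ends.
Sorted by start: Omar, Felix, Sofia, Lucia, Mateo, Mei.
Felix starts before Omar ends → Omar and Felix overlap.
Sofia starts after Omar ends — done with Omar.
Sofia starts before Felix ends → Felix and Sofia overlap.
Lucia starts after Felix ends — done with Felix.
Lucia starts after Sofia ends — done with Sofia.
Mateo starts after Lucia ends — done with Lucia.
Mei starts after Mateo ends.

Felix & Omar, Felix & Sofia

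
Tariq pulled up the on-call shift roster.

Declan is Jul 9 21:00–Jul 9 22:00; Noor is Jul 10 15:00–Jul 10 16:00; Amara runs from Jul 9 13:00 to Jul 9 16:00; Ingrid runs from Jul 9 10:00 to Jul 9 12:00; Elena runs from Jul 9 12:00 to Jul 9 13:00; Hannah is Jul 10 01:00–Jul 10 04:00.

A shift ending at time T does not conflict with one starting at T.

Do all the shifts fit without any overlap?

Yes

Sorted by start: Ingrid, Elena, Amara, Declan, Hannah, Noor.
Elena starts exactly when Ingrid ends (back-to-back, no overlap), so Ingrid has no further overlaps.
Amara starts exactly when Elena ends (back-to-back, no overlap), so Elena has no further overlaps.
Declan starts after Amara ends, so Amara has no further overlaps.
Hannah starts after Declan ends, so Declan has no further overlaps.
Noor starts after Hannah ends.
Every pair is clear; the schedule has no overlaps.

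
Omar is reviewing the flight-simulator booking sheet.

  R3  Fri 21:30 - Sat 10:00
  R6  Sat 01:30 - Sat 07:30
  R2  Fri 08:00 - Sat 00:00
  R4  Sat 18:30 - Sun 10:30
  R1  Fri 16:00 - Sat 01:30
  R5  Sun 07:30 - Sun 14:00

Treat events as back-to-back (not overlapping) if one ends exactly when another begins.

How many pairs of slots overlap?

Sorted by start: R2, R1, R3, R6, R4, R5.
R1 starts before R2 ends → R2 and R1 overlap.
R3 starts before R2 ends → R2 and R3 overlap.
R6 starts after R2 ends, so R2 has no further overlaps.
R3 starts before R1 ends → R1 and R3 overlap.
R6 starts exactly when R1 ends (back-to-back, no overlap), so R1 has no further overlaps.
R6 starts before R3 ends → R3 and R6 overlap.
R4 starts after R3 ends, so R3 has no further overlaps.
R4 starts after R6 ends, so R6 has no further overlaps.
R5 starts before R4 ends → R4 and R5 overlap.
Overlapping pairs: R1 & R2, R1 & R3, R2 & R3, R3 & R6, R4 & R5 — 5 in total.

5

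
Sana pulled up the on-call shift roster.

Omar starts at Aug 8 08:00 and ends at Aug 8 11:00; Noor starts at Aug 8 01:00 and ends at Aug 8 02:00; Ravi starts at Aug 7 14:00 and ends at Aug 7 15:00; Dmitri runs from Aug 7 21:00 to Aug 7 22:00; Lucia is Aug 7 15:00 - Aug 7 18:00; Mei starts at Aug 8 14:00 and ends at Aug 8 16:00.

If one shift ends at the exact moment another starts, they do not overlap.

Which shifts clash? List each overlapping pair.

Sorted by start: Ravi, Lucia, Dmitri, Noor, Omar, Mei.
Lucia starts exactly when Ravi ends (back-to-back, no overlap); Ravi is clear from here.
Dmitri starts after Lucia ends; Lucia is clear from here.
Noor starts after Dmitri ends; Dmitri is clear from here.
Omar starts after Noor ends; Noor is clear from here.
Mei starts after Omar ends.

no overlapping pairs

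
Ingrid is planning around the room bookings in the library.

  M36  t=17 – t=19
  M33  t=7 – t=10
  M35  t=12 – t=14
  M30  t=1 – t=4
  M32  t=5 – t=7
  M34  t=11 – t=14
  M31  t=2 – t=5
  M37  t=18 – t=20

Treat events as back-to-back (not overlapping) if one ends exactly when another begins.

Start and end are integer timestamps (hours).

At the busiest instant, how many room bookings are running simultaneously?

Walk through starts and ends in time order (an end at T is processed before a start at T):
t=1 start M30 → 1
t=2 start M31 → 2
t=4 end M30 → 1
t=5 end M31 → 0
t=5 start M32 → 1
t=7 end M32 → 0
t=7 start M33 → 1
t=10 end M33 → 0
t=11 start M34 → 1
t=12 start M35 → 2
t=14 end M34 → 1
t=14 end M35 → 0
t=17 start M36 → 1
t=18 start M37 → 2
t=19 end M36 → 1
t=20 end M37 → 0
Peak is 2, at t=2 (M30, M31).

2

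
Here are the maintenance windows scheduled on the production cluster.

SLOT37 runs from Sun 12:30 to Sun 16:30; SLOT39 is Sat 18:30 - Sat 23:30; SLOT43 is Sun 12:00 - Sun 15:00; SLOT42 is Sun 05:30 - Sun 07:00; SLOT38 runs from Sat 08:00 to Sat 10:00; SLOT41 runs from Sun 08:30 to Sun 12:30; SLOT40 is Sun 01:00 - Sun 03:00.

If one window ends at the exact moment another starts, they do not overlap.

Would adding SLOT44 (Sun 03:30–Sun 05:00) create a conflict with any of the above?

No — it doesn't clash with anything

SLOT38: ends Sat 10:00 at or before SLOT44 starts Sun 03:30 → clear.
SLOT39: ends Sat 23:30 at or before SLOT44 starts Sun 03:30 → clear.
SLOT40: ends Sun 03:00 at or before SLOT44 starts Sun 03:30 → clear.
SLOT42: starts Sun 05:30 at or after SLOT44 ends Sun 05:00 → clear.
SLOT41: starts Sun 08:30 at or after SLOT44 ends Sun 05:00 → clear.
SLOT43: starts Sun 12:00 at or after SLOT44 ends Sun 05:00 → clear.
SLOT37: starts Sun 12:30 at or after SLOT44 ends Sun 05:00 → clear.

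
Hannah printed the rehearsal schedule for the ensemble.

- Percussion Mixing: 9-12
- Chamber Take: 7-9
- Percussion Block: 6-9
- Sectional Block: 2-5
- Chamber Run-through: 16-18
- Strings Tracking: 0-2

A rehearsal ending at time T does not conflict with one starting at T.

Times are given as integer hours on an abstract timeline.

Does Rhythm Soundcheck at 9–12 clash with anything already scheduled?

Yes — it overlaps Percussion Mixing

Strings Tracking: ends 2 at or before Rhythm Soundcheck starts 9 → clear.
Sectional Block: ends 5 at or before Rhythm Soundcheck starts 9 → clear.
Percussion Block: ends 9 at or before Rhythm Soundcheck starts 9 → clear.
Chamber Take: ends 9 at or before Rhythm Soundcheck starts 9 → clear.
Percussion Mixing: starts 9 before Rhythm Soundcheck ends 12, and ends 12 after Rhythm Soundcheck starts 9 → overlap.
Chamber Run-through: starts 16 at or after Rhythm Soundcheck ends 12 → clear.
Rhythm Soundcheck overlaps Percussion Mixing.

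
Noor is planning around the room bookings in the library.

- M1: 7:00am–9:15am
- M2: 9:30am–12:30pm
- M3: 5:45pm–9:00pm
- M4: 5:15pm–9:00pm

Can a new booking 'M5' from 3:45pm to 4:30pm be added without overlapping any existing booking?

Yes — the slot is free

M1: ends 9:15am at or before M5 starts 3:45pm → clear.
M2: ends 12:30pm at or before M5 starts 3:45pm → clear.
M4: starts 5:15pm at or after M5 ends 4:30pm → clear.
M3: starts 5:45pm at or after M5 ends 4:30pm → clear.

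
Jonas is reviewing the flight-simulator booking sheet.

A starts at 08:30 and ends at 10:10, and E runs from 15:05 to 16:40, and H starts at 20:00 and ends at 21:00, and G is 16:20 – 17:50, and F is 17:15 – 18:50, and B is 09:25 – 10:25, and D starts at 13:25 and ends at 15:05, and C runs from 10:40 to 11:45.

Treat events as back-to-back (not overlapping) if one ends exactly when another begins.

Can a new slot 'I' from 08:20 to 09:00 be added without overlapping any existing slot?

No — it overlaps A

A: starts 08:30 before I ends 09:00, and ends 10:10 after I starts 08:20 → overlap.
B: starts 09:25 at or after I ends 09:00 → clear.
C: starts 10:40 at or after I ends 09:00 → clear.
D: starts 13:25 at or after I ends 09:00 → clear.
E: starts 15:05 at or after I ends 09:00 → clear.
G: starts 16:20 at or after I ends 09:00 → clear.
F: starts 17:15 at or after I ends 09:00 → clear.
H: starts 20:00 at or after I ends 09:00 → clear.
I overlaps A.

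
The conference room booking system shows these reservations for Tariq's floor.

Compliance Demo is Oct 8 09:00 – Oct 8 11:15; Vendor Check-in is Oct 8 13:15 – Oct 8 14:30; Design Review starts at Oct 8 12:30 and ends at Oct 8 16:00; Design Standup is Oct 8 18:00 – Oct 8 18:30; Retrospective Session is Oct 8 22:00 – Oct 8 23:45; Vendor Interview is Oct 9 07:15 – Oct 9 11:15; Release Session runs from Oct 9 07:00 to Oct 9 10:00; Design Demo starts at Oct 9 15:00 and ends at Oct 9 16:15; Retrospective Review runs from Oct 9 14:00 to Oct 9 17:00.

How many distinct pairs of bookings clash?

3

Sorted by start: Compliance Demo, Design Review, Vendor Check-in, Design Standup, Retrospective Session, Release Session, Vendor Interview, Retrospective Review, Design Demo.
Design Review starts after Compliance Demo ends; Compliance Demo is clear from here.
Vendor Check-in starts before Design Review ends → Design Review and Vendor Check-in overlap.
Design Standup starts after Design Review ends; Design Review is clear from here.
Design Standup starts after Vendor Check-in ends; Vendor Check-in is clear from here.
Retrospective Session starts after Design Standup ends; Design Standup is clear from here.
Release Session starts after Retrospective Session ends; Retrospective Session is clear from here.
Vendor Interview starts before Release Session ends → Release Session and Vendor Interview overlap.
Retrospective Review starts after Release Session ends; Release Session is clear from here.
Retrospective Review starts after Vendor Interview ends; Vendor Interview is clear from here.
Design Demo starts before Retrospective Review ends → Retrospective Review and Design Demo overlap.
Overlapping pairs: Design Demo & Retrospective Review, Design Review & Vendor Check-in, Release Session & Vendor Interview — 3 in total.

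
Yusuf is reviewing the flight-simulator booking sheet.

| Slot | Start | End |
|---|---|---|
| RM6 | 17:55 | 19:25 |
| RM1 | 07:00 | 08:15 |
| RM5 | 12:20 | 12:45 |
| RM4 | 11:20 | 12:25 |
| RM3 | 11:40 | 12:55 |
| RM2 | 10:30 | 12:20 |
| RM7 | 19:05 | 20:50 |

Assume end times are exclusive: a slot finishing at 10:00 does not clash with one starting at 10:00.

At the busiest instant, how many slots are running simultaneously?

Walk through starts and ends in time order (an end at T is processed before a start at T):
07:00 start RM1 → 1
08:15 end RM1 → 0
10:30 start RM2 → 1
11:20 start RM4 → 2
11:40 start RM3 → 3
12:20 end RM2 → 2
12:20 start RM5 → 3
12:25 end RM4 → 2
12:45 end RM5 → 1
12:55 end RM3 → 0
17:55 start RM6 → 1
19:05 start RM7 → 2
19:25 end RM6 → 1
20:50 end RM7 → 0
Peak is 3, at 11:40 (RM2, RM3, RM4).

3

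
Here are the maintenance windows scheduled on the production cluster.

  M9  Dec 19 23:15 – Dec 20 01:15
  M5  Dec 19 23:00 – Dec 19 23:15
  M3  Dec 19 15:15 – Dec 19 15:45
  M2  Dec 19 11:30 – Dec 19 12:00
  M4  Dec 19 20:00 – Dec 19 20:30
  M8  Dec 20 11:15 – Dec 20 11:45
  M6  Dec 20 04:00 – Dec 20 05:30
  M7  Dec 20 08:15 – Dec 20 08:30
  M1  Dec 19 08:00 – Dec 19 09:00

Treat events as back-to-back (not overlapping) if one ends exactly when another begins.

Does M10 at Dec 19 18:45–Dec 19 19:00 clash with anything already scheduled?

M1: ends Dec 19 09:00 at or before M10 starts Dec 19 18:45 → clear.
M2: ends Dec 19 12:00 at or before M10 starts Dec 19 18:45 → clear.
M3: ends Dec 19 15:45 at or before M10 starts Dec 19 18:45 → clear.
M4: starts Dec 19 20:00 at or after M10 ends Dec 19 19:00 → clear.
M5: starts Dec 19 23:00 at or after M10 ends Dec 19 19:00 → clear.
M9: starts Dec 19 23:15 at or after M10 ends Dec 19 19:00 → clear.
M6: starts Dec 20 04:00 at or after M10 ends Dec 19 19:00 → clear.
M7: starts Dec 20 08:15 at or after M10 ends Dec 19 19:00 → clear.
M8: starts Dec 20 11:15 at or after M10 ends Dec 19 19:00 → clear.

No — it doesn't clash with anything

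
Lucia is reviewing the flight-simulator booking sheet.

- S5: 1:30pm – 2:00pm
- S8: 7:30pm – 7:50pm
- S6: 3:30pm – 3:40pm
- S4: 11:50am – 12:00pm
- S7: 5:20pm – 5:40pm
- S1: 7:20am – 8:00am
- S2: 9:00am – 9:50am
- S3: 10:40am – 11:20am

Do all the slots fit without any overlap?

Yes

Sorted by start: S1, S2, S3, S4, S5, S6, S7, S8.
S2 starts after S1 ends, so nothing later overlaps S1 either.
S3 starts after S2 ends, so nothing later overlaps S2 either.
S4 starts after S3 ends, so nothing later overlaps S3 either.
S5 starts after S4 ends, so nothing later overlaps S4 either.
S6 starts after S5 ends, so nothing later overlaps S5 either.
S7 starts after S6 ends, so nothing later overlaps S6 either.
S8 starts after S7 ends.
Every pair is clear; the schedule has no overlaps.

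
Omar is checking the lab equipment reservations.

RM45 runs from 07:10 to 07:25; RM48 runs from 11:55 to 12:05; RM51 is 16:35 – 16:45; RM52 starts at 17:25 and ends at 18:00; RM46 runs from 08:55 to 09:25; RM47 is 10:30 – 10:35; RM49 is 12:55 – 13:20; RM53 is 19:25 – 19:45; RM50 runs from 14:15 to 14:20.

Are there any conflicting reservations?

No

Sorted by start: RM45, RM46, RM47, RM48, RM49, RM50, RM51, RM52, RM53.
RM46 starts after RM45 ends, so nothing later overlaps RM45 either.
RM47 starts after RM46 ends, so nothing later overlaps RM46 either.
RM48 starts after RM47 ends, so nothing later overlaps RM47 either.
RM49 starts after RM48 ends, so nothing later overlaps RM48 either.
RM50 starts after RM49 ends, so nothing later overlaps RM49 either.
RM51 starts after RM50 ends, so nothing later overlaps RM50 either.
RM52 starts after RM51 ends, so nothing later overlaps RM51 either.
RM53 starts after RM52 ends.
Every pair is clear; the schedule has no overlaps.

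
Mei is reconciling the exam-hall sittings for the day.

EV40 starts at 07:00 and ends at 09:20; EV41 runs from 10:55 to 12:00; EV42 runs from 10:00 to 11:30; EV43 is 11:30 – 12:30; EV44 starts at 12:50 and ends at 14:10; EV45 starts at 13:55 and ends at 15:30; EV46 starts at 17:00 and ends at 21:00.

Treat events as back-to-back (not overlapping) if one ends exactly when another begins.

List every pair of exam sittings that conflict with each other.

Sorted by start: EV40, EV42, EV41, EV43, EV44, EV45, EV46.
EV42 starts after EV40 ends, so nothing later overlaps EV40 either.
EV41 starts before EV42 ends → EV42 and EV41 overlap.
EV43 starts exactly when EV42 ends (back-to-back, no overlap), so nothing later overlaps EV42 either.
EV43 starts before EV41 ends → EV41 and EV43 overlap.
EV44 starts after EV41 ends, so nothing later overlaps EV41 either.
EV44 starts after EV43 ends, so nothing later overlaps EV43 either.
EV45 starts before EV44 ends → EV44 and EV45 overlap.
EV46 starts after EV44 ends.
EV46 starts after EV45 ends.

EV41 & EV42, EV41 & EV43, EV44 & EV45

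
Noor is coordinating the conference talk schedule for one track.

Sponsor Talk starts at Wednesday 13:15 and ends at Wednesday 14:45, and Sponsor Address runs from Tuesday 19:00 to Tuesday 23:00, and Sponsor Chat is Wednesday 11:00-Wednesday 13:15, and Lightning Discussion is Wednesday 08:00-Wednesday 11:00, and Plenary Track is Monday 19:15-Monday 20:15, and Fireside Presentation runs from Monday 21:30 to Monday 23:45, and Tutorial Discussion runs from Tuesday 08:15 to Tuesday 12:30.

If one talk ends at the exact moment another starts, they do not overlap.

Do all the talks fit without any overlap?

Yes

Sorted by start: Plenary Track, Fireside Presentation, Tutorial Discussion, Sponsor Address, Lightning Discussion, Sponsor Chat, Sponsor Talk.
Fireside Presentation starts after Plenary Track ends, so nothing later overlaps Plenary Track either.
Tutorial Discussion starts after Fireside Presentation ends, so nothing later overlaps Fireside Presentation either.
Sponsor Address starts after Tutorial Discussion ends, so nothing later overlaps Tutorial Discussion either.
Lightning Discussion starts after Sponsor Address ends, so nothing later overlaps Sponsor Address either.
Sponsor Chat starts exactly when Lightning Discussion ends (back-to-back, no overlap), so nothing later overlaps Lightning Discussion either.
Sponsor Talk starts exactly when Sponsor Chat ends (back-to-back, no overlap).
Every pair is clear; the schedule has no overlaps.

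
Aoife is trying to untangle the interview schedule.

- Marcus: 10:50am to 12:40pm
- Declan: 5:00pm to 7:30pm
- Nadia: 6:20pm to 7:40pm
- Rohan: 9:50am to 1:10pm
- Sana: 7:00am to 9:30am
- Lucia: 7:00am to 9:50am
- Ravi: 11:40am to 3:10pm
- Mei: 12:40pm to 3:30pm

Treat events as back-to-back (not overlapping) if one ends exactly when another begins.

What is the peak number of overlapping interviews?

3

Sort all start/end points and keep a running count:
7:00am start Lucia → 1
7:00am start Sana → 2
9:30am end Sana → 1
9:50am end Lucia → 0
9:50am start Rohan → 1
10:50am start Marcus → 2
11:40am start Ravi → 3
12:40pm end Marcus → 2
12:40pm start Mei → 3
1:10pm end Rohan → 2
3:10pm end Ravi → 1
3:30pm end Mei → 0
5:00pm start Declan → 1
6:20pm start Nadia → 2
7:30pm end Declan → 1
7:40pm end Nadia → 0
Peak is 3, at 11:40am (Marcus, Ravi, Rohan).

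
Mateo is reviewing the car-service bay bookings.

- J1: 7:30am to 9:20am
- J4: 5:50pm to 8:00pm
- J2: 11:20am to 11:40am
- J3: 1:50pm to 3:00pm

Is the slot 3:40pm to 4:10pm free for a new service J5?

Yes — the slot is free

J1: ends 9:20am at or before J5 starts 3:40pm → clear.
J2: ends 11:40am at or before J5 starts 3:40pm → clear.
J3: ends 3:00pm at or before J5 starts 3:40pm → clear.
J4: starts 5:50pm at or after J5 ends 4:10pm → clear.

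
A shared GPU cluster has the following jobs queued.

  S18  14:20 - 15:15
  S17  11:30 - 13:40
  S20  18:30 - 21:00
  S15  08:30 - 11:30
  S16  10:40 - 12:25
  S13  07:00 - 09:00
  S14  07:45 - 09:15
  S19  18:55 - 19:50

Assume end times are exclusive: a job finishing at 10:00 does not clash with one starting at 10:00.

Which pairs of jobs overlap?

Two intervals overlap when each starts before the other ends.
Sorted by start: S13, S14, S15, S16, S17, S18, S20, S19.
S14 starts before S13 ends → S13 and S14 overlap.
S15 starts before S13 ends → S13 and S15 overlap.
S16 starts after S13 ends; S13 is clear from here.
S15 starts before S14 ends → S14 and S15 overlap.
S16 starts after S14 ends; S14 is clear from here.
S16 starts before S15 ends → S15 and S16 overlap.
S17 starts exactly when S15 ends (back-to-back, no overlap); S15 is clear from here.
S17 starts before S16 ends → S16 and S17 overlap.
S18 starts after S16 ends; S16 is clear from here.
S18 starts after S17 ends; S17 is clear from here.
S20 starts after S18 ends; S18 is clear from here.
S19 starts before S20 ends → S20 and S19 overlap.

S13 & S14, S13 & S15, S14 & S15, S15 & S16, S16 & S17, S19 & S20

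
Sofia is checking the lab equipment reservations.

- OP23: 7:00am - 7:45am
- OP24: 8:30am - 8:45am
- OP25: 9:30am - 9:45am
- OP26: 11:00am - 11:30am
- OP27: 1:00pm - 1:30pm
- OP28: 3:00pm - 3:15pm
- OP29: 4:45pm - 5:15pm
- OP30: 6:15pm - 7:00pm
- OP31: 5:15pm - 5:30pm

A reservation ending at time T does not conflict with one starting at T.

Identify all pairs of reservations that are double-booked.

Sorted by start: OP23, OP24, OP25, OP26, OP27, OP28, OP29, OP31, OP30.
OP24 starts after OP23 ends, so OP23 has no further overlaps.
OP25 starts after OP24 ends, so OP24 has no further overlaps.
OP26 starts after OP25 ends, so OP25 has no further overlaps.
OP27 starts after OP26 ends, so OP26 has no further overlaps.
OP28 starts after OP27 ends, so OP27 has no further overlaps.
OP29 starts after OP28 ends, so OP28 has no further overlaps.
OP31 starts exactly when OP29 ends (back-to-back, no overlap), so OP29 has no further overlaps.
OP30 starts after OP31 ends.

no conflicts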